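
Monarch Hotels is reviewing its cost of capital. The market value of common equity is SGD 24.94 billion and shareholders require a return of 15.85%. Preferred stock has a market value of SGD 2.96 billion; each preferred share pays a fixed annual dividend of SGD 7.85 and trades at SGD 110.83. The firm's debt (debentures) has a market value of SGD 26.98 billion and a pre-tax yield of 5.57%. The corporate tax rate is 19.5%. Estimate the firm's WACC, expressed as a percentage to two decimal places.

Cost of preferred: Rp = 7.85 / 110.83 = 7.0829%.
Total capital V = 24.94 + 2.96 + 26.98 = 54.88.
Equity: weight = 24.94/54.88 = 0.4544; cost = 15.85%.
Preferred: weight = 2.96/54.88 = 0.0539; cost = 7.0829%.
Debentures: weight = 26.98/54.88 = 0.4916; after-tax cost = 5.57% × (1 − 19.5%) = 4.4838%.
WACC = 0.4544 × 15.8500% + 0.0539 × 7.0829% + 0.4916 × 4.4838% = 9.7893%.

9.79%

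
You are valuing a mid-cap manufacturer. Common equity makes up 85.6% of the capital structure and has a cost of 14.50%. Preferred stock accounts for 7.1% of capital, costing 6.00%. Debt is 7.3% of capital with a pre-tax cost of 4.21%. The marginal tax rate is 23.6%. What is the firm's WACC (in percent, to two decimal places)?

13.07%

After-tax cost of debt = 4.21% × (1 − 23.6%) = 3.2164%.
WACC = 0.856 × 14.5000% + 0.071 × 6.0000% + 0.073 × 3.2164% = 13.0728%.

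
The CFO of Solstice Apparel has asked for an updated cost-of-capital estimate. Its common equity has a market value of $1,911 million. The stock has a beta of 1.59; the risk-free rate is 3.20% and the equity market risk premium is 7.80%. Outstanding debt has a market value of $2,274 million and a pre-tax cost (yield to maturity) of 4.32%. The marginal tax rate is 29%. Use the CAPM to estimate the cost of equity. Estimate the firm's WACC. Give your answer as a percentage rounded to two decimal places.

Cost of equity via CAPM: Re = 3.2% + 1.59 × 7.8% = 15.6020%.
Total capital V = 1911 + 2274 = 4185.
Equity: weight = 1911/4185 = 0.4566; cost = 15.602%.
Debt: weight = 2274/4185 = 0.5434; after-tax cost = 4.32% × (1 − 29%) = 3.0672%.
WACC = 0.4566 × 15.6020% + 0.5434 × 3.0672% = 8.7910%.

8.79%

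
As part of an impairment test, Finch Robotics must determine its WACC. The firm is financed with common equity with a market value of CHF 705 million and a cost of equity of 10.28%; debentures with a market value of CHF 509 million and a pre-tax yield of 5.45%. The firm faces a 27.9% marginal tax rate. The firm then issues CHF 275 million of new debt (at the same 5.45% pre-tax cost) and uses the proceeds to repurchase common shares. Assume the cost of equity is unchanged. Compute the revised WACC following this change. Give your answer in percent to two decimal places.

After the change:
Total capital V = 430 + 784 = 1214.
Equity: weight = 430/1214 = 0.3542; cost = 10.28%.
Debentures: weight = 784/1214 = 0.6458; after-tax cost = 5.45% × (1 − 27.9%) = 3.9295%.
WACC = 0.3542 × 10.2800% + 0.6458 × 3.9295% = 6.1788%.

6.18%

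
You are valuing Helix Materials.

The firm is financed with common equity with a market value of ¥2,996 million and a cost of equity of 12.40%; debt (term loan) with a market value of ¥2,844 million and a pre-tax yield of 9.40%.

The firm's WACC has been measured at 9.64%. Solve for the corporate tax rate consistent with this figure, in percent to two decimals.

28.38%

Total capital V = 2996 + 2844 = 5840.
Equity weight = 2996/5840 = 0.5130.
Term loan weight = 2844/5840 = 0.4870.
Equity contribution = 0.5130 × 12.4% = 6.3614%.
Debt contribution must be 9.64% − 6.3614% = 3.2786%.
0.4870 × 9.4% × (1 − T) = 3.2786%  ⇒  (1 − T) = 0.7162.
T = 28.3778%.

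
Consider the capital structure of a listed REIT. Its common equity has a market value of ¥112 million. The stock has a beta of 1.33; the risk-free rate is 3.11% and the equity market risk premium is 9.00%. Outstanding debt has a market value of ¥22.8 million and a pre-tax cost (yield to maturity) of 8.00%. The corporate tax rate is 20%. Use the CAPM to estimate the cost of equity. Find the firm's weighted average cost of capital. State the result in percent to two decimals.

13.61%

Cost of equity via CAPM: Re = 3.11% + 1.33 × 9.0% = 15.0800%.
Total capital V = 112 + 22.8 = 134.8.
Equity: weight = 112/134.8 = 0.8309; cost = 15.08%.
Debt: weight = 22.8/134.8 = 0.1691; after-tax cost = 8% × (1 − 20%) = 6.4000%.
WACC = 0.8309 × 15.0800% + 0.1691 × 6.4000% = 13.6119%.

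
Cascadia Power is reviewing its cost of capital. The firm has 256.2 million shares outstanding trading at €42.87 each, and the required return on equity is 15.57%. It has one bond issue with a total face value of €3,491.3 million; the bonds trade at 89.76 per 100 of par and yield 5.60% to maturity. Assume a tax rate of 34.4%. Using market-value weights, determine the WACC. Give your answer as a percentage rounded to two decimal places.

Market value of equity E = 42.87 × 256.2m = 10983.294m. Market value of debt D = 3491.3m × 89.76/100 = 3133.79088m.
Total capital V = 10983.294 + 3133.79088 = 14117.08488.
Equity: weight = 10983.294/14117.08488 = 0.7780; cost = 15.57%.
Bonds outstanding: weight = 3133.79088/14117.08488 = 0.2220; after-tax cost = 5.6% × (1 − 34.4%) = 3.6736%.
WACC = 0.7780 × 15.5700% + 0.2220 × 3.6736% = 12.9292%.

12.93%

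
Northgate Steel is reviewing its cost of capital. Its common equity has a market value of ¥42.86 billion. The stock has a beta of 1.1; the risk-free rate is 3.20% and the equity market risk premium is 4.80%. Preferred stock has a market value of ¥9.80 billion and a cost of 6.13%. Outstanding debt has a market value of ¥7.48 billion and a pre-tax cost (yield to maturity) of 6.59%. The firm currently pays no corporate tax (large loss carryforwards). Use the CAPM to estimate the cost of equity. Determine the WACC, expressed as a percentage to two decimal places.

7.86%

Cost of equity via CAPM: Re = 3.2% + 1.1 × 4.8% = 8.4800%.
Total capital V = 42.86 + 9.8 + 7.48 = 60.14.
Equity: weight = 42.86/60.14 = 0.7127; cost = 8.48%.
Preferred: weight = 9.8/60.14 = 0.1630; cost = 6.13%.
Debt: weight = 7.48/60.14 = 0.1244; after-tax cost = 6.59% × (1 − 0%) = 6.5900%.
WACC = 0.7127 × 8.4800% + 0.1630 × 6.1300% + 0.1244 × 6.5900% = 7.8620%.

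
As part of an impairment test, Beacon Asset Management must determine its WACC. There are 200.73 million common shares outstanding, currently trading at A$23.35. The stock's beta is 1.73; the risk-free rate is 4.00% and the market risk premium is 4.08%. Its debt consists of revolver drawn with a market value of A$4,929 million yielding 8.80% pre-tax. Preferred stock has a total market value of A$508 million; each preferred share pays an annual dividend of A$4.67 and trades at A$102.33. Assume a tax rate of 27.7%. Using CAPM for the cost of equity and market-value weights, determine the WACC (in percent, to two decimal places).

Cost of equity via CAPM: Re = 4.0% + 1.73 × 4.08% = 11.0584%.
Cost of preferred: Rp = 4.67 / 102.33 = 4.5637%.
Market value of equity E = 23.35 × 200.73m = 4687.0455m.
Total capital V = 4687.0455 + 508 + 4929 = 10124.0455.
Equity: weight = 4687.0455/10124.0455 = 0.4630; cost = 11.0584%.
Preferred: weight = 508/10124.0455 = 0.0502; cost = 4.5637%.
Revolver drawn: weight = 4929/10124.0455 = 0.4869; after-tax cost = 8.8% × (1 − 27.7%) = 6.3624%.
WACC = 0.4630 × 11.0584% + 0.0502 × 4.5637% + 0.4869 × 6.3624% = 8.4462%.

8.45%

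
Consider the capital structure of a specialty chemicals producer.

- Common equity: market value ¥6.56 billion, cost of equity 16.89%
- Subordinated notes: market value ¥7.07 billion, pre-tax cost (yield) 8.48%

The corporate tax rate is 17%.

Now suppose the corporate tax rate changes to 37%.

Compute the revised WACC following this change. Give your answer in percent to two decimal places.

10.90%

After the change:
Total capital V = 6.56 + 7.07 = 13.63.
Equity: weight = 6.56/13.63 = 0.4813; cost = 16.89%.
Subordinated notes: weight = 7.07/13.63 = 0.5187; after-tax cost = 8.48% × (1 − 37%) = 5.3424%.
WACC = 0.4813 × 16.8900% + 0.5187 × 5.3424% = 10.9002%.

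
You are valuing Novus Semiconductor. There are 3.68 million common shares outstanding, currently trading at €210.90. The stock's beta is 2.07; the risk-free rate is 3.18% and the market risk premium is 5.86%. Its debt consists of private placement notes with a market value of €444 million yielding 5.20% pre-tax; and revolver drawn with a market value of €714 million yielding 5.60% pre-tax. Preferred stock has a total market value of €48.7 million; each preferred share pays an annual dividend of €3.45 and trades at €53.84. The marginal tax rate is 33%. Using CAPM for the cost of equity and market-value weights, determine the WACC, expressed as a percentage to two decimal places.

Cost of equity via CAPM: Re = 3.18% + 2.07 × 5.86% = 15.3102%.
Cost of preferred: Rp = 3.45 / 53.84 = 6.4079%.
Market value of equity E = 210.9 × 3.68m = 776.112m.
Total capital V = 776.112 + 48.7 + 444 + 714 = 1982.812.
Equity: weight = 776.112/1982.812 = 0.3914; cost = 15.3102%.
Preferred: weight = 48.7/1982.812 = 0.0246; cost = 6.4079%.
Private placement notes: weight = 444/1982.812 = 0.2239; after-tax cost = 5.2% × (1 − 33%) = 3.4840%.
Revolver drawn: weight = 714/1982.812 = 0.3601; after-tax cost = 5.6% × (1 − 33%) = 3.7520%.
WACC = 0.3914 × 15.3102% + 0.0246 × 6.4079% + 0.2239 × 3.4840% + 0.3601 × 3.7520% = 8.2813%.

8.28%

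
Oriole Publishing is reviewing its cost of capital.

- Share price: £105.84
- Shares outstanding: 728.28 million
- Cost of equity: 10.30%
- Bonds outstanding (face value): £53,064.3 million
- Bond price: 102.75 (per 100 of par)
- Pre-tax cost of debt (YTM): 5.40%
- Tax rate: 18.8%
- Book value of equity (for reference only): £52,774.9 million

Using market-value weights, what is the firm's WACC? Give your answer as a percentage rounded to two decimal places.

Market value of equity E = 105.84 × 728.28m = 77081.1552m. Market value of debt D = 53064.3m × 102.75/100 = 54523.56825m.
Total capital V = 77081.1552 + 54523.56825 = 131604.72345.
Equity: weight = 77081.1552/131604.72345 = 0.5857; cost = 10.3%.
Bonds outstanding: weight = 54523.56825/131604.72345 = 0.4143; after-tax cost = 5.4% × (1 − 18.8%) = 4.3848%.
WACC = 0.5857 × 10.3000% + 0.4143 × 4.3848% = 7.8493%.

7.85%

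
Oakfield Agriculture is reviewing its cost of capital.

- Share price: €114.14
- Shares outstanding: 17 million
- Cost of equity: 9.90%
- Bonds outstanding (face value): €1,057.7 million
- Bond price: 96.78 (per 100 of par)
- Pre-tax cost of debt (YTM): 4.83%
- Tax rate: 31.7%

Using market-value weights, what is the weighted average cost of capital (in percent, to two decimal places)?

Market value of equity E = 114.14 × 17m = 1940.38m. Market value of debt D = 1057.7m × 96.78/100 = 1023.64206m.
Total capital V = 1940.38 + 1023.64206 = 2964.02206.
Equity: weight = 1940.38/2964.02206 = 0.6546; cost = 9.9%.
Bonds outstanding: weight = 1023.64206/2964.02206 = 0.3454; after-tax cost = 4.83% × (1 − 31.7%) = 3.2989%.
WACC = 0.6546 × 9.9000% + 0.3454 × 3.2989% = 7.6203%.

7.62%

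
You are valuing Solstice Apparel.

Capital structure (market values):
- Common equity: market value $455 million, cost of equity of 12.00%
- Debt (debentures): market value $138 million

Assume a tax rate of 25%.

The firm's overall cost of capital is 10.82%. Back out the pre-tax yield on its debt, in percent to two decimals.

9.24%

Total capital V = 455 + 138 = 593.
Equity weight = 455/593 = 0.7673.
Debentures weight = 138/593 = 0.2327.
Equity contribution = 0.7673 × 12% = 9.2074%.
Remaining for debt = 10.82% − 9.2074% = 1.6126%.
Rd × (1 − 25%) × 0.2327 = 1.6126%  ⇒  Rd = 9.2392%.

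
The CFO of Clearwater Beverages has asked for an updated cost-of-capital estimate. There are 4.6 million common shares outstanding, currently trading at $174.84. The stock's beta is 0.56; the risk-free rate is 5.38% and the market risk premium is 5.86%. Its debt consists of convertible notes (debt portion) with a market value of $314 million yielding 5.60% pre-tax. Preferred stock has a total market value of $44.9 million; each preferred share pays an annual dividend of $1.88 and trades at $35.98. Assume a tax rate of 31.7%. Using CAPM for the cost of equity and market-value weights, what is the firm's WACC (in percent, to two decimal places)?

7.22%

Cost of equity via CAPM: Re = 5.38% + 0.56 × 5.86% = 8.6616%.
Cost of preferred: Rp = 1.88 / 35.98 = 5.2251%.
Market value of equity E = 174.84 × 4.6m = 804.264m.
Total capital V = 804.264 + 44.9 + 314 = 1163.164.
Equity: weight = 804.264/1163.164 = 0.6914; cost = 8.6616%.
Preferred: weight = 44.9/1163.164 = 0.0386; cost = 5.2251%.
Convertible notes (debt portion): weight = 314/1163.164 = 0.2700; after-tax cost = 5.6% × (1 − 31.7%) = 3.8248%.
WACC = 0.6914 × 8.6616% + 0.0386 × 5.2251% + 0.2700 × 3.8248% = 7.2232%.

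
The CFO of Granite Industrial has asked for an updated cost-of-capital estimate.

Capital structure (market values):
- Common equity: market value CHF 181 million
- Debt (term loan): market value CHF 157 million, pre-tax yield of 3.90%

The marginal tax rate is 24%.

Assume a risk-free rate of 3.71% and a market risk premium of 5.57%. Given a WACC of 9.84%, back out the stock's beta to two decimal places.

2.17

Total capital V = 181 + 157 = 338.
Equity weight = 181/338 = 0.5355.
Term loan weight = 157/338 = 0.4645.
Debt contribution = 0.4645 × 3.9% × (1 − 24%) = 1.3768%.
Required equity contribution = 9.84% − 1.3768% = 8.4632%  ⇒  Re = 15.8043%.
CAPM: 15.8043% = 3.71% + β × 5.57%  ⇒  β = 2.1713.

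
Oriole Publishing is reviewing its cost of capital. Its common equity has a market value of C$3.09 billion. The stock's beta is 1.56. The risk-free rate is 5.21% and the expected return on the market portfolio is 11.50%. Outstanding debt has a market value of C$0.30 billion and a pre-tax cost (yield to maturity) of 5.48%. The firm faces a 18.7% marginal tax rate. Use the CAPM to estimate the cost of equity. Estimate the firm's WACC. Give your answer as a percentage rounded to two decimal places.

14.09%

Market risk premium = 11.5% − 5.21% = 6.29%.
Cost of equity via CAPM: Re = 5.21% + 1.56 × 6.29% = 15.0224%.
Total capital V = 3.09 + 0.3 = 3.39.
Equity: weight = 3.09/3.39 = 0.9115; cost = 15.0224%.
Debt: weight = 0.3/3.39 = 0.0885; after-tax cost = 5.48% × (1 − 18.7%) = 4.4552%.
WACC = 0.9115 × 15.0224% + 0.0885 × 4.4552% = 14.0873%.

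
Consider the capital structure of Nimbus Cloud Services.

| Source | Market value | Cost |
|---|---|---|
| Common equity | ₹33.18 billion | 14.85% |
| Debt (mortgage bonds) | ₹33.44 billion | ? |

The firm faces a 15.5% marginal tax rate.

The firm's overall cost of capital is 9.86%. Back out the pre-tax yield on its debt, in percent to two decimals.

Total capital V = 33.18 + 33.44 = 66.62.
Equity weight = 33.18/66.62 = 0.4980.
Mortgage bonds weight = 33.44/66.62 = 0.5020.
Equity contribution = 0.4980 × 14.85% = 7.3960%.
Remaining for debt = 9.86% − 7.3960% = 2.4640%.
Rd × (1 − 15.5%) × 0.5020 = 2.4640%  ⇒  Rd = 5.8092%.

5.81%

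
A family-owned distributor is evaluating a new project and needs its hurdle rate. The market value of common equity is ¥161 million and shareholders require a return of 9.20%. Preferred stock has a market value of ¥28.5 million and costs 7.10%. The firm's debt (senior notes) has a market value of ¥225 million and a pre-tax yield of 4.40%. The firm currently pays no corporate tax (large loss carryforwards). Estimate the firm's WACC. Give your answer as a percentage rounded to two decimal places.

6.45%

Total capital V = 161 + 28.5 + 225 = 414.5.
Equity: weight = 161/414.5 = 0.3884; cost = 9.2%.
Preferred: weight = 28.5/414.5 = 0.0688; cost = 7.1%.
Senior notes: weight = 225/414.5 = 0.5428; after-tax cost = 4.4% × (1 − 0%) = 4.4000%.
WACC = 0.3884 × 9.2000% + 0.0688 × 7.1000% + 0.5428 × 4.4000% = 6.4501%.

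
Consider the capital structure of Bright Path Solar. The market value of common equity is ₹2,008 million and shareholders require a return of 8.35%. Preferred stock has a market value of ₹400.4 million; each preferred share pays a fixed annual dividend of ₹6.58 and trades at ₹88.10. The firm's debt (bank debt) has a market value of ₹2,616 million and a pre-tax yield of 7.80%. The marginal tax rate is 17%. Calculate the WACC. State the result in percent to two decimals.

7.30%

Cost of preferred: Rp = 6.58 / 88.1 = 7.4688%.
Total capital V = 2008 + 400.4 + 2616 = 5024.4.
Equity: weight = 2008/5024.4 = 0.3996; cost = 8.35%.
Preferred: weight = 400.4/5024.4 = 0.0797; cost = 7.4688%.
Bank debt: weight = 2616/5024.4 = 0.5207; after-tax cost = 7.8% × (1 − 17%) = 6.4740%.
WACC = 0.3996 × 8.3500% + 0.0797 × 7.4688% + 0.5207 × 6.4740% = 7.3030%.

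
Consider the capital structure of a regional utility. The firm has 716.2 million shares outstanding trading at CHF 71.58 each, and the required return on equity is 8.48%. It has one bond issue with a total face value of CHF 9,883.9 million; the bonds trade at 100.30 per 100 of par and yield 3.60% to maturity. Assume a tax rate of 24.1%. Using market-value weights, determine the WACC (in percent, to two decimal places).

7.55%

Market value of equity E = 71.58 × 716.2m = 51265.596m. Market value of debt D = 9883.9m × 100.3/100 = 9913.5517m.
Total capital V = 51265.596 + 9913.5517 = 61179.1477.
Equity: weight = 51265.596/61179.1477 = 0.8380; cost = 8.48%.
Bonds outstanding: weight = 9913.5517/61179.1477 = 0.1620; after-tax cost = 3.6% × (1 − 24.1%) = 2.7324%.
WACC = 0.8380 × 8.4800% + 0.1620 × 2.7324% = 7.5487%.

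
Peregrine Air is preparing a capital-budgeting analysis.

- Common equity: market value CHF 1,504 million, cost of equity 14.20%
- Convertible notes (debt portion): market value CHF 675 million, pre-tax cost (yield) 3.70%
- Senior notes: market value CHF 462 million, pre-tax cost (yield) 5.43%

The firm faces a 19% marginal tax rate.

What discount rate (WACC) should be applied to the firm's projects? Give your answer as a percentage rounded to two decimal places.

Total capital V = 1504 + 675 + 462 = 2641.
Equity: weight = 1504/2641 = 0.5695; cost = 14.2%.
Convertible notes (debt portion): weight = 675/2641 = 0.2556; after-tax cost = 3.7% × (1 − 19%) = 2.9970%.
Senior notes: weight = 462/2641 = 0.1749; after-tax cost = 5.43% × (1 − 19%) = 4.3983%.
WACC = 0.5695 × 14.2000% + 0.2556 × 2.9970% + 0.1749 × 4.3983% = 9.6220%.

9.62%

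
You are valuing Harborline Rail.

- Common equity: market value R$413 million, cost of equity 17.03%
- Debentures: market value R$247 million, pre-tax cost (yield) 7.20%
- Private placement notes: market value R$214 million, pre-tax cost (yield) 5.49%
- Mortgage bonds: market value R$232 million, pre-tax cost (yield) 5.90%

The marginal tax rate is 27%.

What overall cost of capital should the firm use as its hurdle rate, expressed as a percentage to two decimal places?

Total capital V = 413 + 247 + 214 + 232 = 1106.
Equity: weight = 413/1106 = 0.3734; cost = 17.03%.
Debentures: weight = 247/1106 = 0.2233; after-tax cost = 7.2% × (1 − 27%) = 5.2560%.
Private placement notes: weight = 214/1106 = 0.1935; after-tax cost = 5.49% × (1 − 27%) = 4.0077%.
Mortgage bonds: weight = 232/1106 = 0.2098; after-tax cost = 5.9% × (1 − 27%) = 4.3070%.
WACC = 0.3734 × 17.0300% + 0.2233 × 5.2560% + 0.1935 × 4.0077% + 0.2098 × 4.3070% = 9.2120%.

9.21%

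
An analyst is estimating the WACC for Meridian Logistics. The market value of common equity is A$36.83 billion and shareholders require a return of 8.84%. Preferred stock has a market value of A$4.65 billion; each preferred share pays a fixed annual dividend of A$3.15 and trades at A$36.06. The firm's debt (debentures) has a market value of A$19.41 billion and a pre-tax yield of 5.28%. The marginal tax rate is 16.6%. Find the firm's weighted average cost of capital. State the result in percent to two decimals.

7.42%

Cost of preferred: Rp = 3.15 / 36.06 = 8.7354%.
Total capital V = 36.83 + 4.65 + 19.41 = 60.89.
Equity: weight = 36.83/60.89 = 0.6049; cost = 8.84%.
Preferred: weight = 4.65/60.89 = 0.0764; cost = 8.7354%.
Debentures: weight = 19.41/60.89 = 0.3188; after-tax cost = 5.28% × (1 − 16.6%) = 4.4035%.
WACC = 0.6049 × 8.8400% + 0.0764 × 8.7354% + 0.3188 × 4.4035% = 7.4178%.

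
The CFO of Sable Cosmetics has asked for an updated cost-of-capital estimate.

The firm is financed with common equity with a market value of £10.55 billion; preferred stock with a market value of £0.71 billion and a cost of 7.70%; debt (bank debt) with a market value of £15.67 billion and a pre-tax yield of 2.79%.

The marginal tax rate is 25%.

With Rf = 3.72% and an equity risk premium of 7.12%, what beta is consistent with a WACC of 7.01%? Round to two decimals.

1.48

Total capital V = 10.55 + 0.71 + 15.67 = 26.93.
Equity weight = 10.55/26.93 = 0.3918.
Preferred weight = 0.71/26.93 = 0.0264.
Bank debt weight = 15.67/26.93 = 0.5819.
Debt contribution = 0.5819 × 2.79% × (1 − 25%) = 1.2176%.
Preferred contribution = 0.0264 × 7.7% = 0.2030%.
Required equity contribution = 7.01% − 1.4206% = 5.5894%  ⇒  Re = 14.2676%.
CAPM: 14.2676% = 3.72% + β × 7.12%  ⇒  β = 1.4814.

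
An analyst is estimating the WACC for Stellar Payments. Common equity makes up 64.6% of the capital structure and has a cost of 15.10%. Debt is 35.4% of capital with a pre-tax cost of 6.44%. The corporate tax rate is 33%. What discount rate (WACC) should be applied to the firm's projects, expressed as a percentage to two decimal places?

11.28%

After-tax cost of debt = 6.44% × (1 − 33%) = 4.3148%.
WACC = 0.646 × 15.1000% + 0.354 × 4.3148% = 11.2820%.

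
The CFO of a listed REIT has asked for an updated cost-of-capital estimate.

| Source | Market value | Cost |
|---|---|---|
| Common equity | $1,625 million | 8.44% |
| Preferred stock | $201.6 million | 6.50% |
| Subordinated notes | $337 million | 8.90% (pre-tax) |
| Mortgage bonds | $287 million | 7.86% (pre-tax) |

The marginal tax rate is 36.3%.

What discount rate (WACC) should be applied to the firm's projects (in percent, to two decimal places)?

Total capital V = 1625 + 201.6 + 337 + 287 = 2450.6.
Equity: weight = 1625/2450.6 = 0.6631; cost = 8.44%.
Preferred: weight = 201.6/2450.6 = 0.0823; cost = 6.5%.
Subordinated notes: weight = 337/2450.6 = 0.1375; after-tax cost = 8.9% × (1 − 36.3%) = 5.6693%.
Mortgage bonds: weight = 287/2450.6 = 0.1171; after-tax cost = 7.86% × (1 − 36.3%) = 5.0068%.
WACC = 0.6631 × 8.4400% + 0.0823 × 6.5000% + 0.1375 × 5.6693% + 0.1171 × 5.0068% = 7.4973%.

7.50%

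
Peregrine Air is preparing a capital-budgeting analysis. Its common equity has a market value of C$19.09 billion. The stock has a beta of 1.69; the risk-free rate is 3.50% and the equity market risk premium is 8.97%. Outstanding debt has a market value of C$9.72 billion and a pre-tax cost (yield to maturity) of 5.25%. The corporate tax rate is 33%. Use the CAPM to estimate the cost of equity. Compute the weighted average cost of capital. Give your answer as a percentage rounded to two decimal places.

Cost of equity via CAPM: Re = 3.5% + 1.69 × 8.97% = 18.6593%.
Total capital V = 19.09 + 9.72 = 28.81.
Equity: weight = 19.09/28.81 = 0.6626; cost = 18.6593%.
Debt: weight = 9.72/28.81 = 0.3374; after-tax cost = 5.25% × (1 − 33%) = 3.5175%.
WACC = 0.6626 × 18.6593% + 0.3374 × 3.5175% = 13.5507%.

13.55%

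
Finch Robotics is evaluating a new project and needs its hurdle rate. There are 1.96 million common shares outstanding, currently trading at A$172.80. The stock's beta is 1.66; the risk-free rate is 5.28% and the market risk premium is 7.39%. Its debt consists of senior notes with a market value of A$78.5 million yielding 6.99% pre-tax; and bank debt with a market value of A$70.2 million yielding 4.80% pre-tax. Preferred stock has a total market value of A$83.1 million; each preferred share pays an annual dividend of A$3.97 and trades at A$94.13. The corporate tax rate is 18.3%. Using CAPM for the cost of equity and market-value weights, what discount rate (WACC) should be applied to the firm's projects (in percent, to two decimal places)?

12.30%

Cost of equity via CAPM: Re = 5.28% + 1.66 × 7.39% = 17.5474%.
Cost of preferred: Rp = 3.97 / 94.13 = 4.2176%.
Market value of equity E = 172.8 × 1.96m = 338.688m.
Total capital V = 338.688 + 83.1 + 78.5 + 70.2 = 570.488.
Equity: weight = 338.688/570.488 = 0.5937; cost = 17.5474%.
Preferred: weight = 83.1/570.488 = 0.1457; cost = 4.2176%.
Senior notes: weight = 78.5/570.488 = 0.1376; after-tax cost = 6.99% × (1 − 18.3%) = 5.7108%.
Bank debt: weight = 70.2/570.488 = 0.1231; after-tax cost = 4.8% × (1 − 18.3%) = 3.9216%.
WACC = 0.5937 × 17.5474% + 0.1457 × 4.2176% + 0.1376 × 5.7108% + 0.1231 × 3.9216% = 12.3003%.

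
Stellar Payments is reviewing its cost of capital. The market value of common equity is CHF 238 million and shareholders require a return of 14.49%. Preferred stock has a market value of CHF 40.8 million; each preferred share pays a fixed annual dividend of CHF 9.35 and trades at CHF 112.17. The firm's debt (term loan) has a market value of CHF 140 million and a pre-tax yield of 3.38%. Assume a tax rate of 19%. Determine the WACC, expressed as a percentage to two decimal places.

9.96%

Cost of preferred: Rp = 9.35 / 112.17 = 8.3356%.
Total capital V = 238 + 40.8 + 140 = 418.8.
Equity: weight = 238/418.8 = 0.5683; cost = 14.49%.
Preferred: weight = 40.8/418.8 = 0.0974; cost = 8.3356%.
Term loan: weight = 140/418.8 = 0.3343; after-tax cost = 3.38% × (1 − 19%) = 2.7378%.
WACC = 0.5683 × 14.4900% + 0.0974 × 8.3356% + 0.3343 × 2.7378% = 9.9618%.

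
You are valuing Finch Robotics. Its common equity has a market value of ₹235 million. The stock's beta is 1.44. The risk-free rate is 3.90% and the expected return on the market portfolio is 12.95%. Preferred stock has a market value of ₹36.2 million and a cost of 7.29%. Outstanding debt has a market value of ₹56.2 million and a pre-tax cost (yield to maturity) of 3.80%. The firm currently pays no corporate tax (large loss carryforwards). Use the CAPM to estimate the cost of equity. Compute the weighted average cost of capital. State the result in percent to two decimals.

13.61%

Market risk premium = 12.95% − 3.9% = 9.05%.
Cost of equity via CAPM: Re = 3.9% + 1.44 × 9.05% = 16.9320%.
Total capital V = 235 + 36.2 + 56.2 = 327.4.
Equity: weight = 235/327.4 = 0.7178; cost = 16.932%.
Preferred: weight = 36.2/327.4 = 0.1106; cost = 7.29%.
Debt: weight = 56.2/327.4 = 0.1717; after-tax cost = 3.8% × (1 − 0%) = 3.8000%.
WACC = 0.7178 × 16.9320% + 0.1106 × 7.2900% + 0.1717 × 3.8000% = 13.6117%.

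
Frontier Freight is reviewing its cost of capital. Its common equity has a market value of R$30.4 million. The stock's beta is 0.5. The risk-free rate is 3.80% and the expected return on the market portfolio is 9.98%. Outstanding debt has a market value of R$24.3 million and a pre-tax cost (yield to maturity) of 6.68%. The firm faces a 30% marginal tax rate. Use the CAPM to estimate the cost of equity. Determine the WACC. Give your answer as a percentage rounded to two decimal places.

Market risk premium = 9.98% − 3.8% = 6.18%.
Cost of equity via CAPM: Re = 3.8% + 0.5 × 6.18% = 6.8900%.
Total capital V = 30.4 + 24.3 = 54.7.
Equity: weight = 30.4/54.7 = 0.5558; cost = 6.89%.
Debt: weight = 24.3/54.7 = 0.4442; after-tax cost = 6.68% × (1 − 30%) = 4.6760%.
WACC = 0.5558 × 6.8900% + 0.4442 × 4.6760% = 5.9064%.

5.91%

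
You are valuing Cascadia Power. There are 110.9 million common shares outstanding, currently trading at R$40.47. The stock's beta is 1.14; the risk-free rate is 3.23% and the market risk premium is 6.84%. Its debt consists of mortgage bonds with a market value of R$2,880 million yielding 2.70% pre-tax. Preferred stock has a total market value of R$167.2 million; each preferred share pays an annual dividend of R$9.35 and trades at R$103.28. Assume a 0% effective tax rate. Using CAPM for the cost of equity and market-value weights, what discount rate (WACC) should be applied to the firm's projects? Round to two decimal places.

Cost of equity via CAPM: Re = 3.23% + 1.14 × 6.84% = 11.0276%.
Cost of preferred: Rp = 9.35 / 103.28 = 9.0531%.
Market value of equity E = 40.47 × 110.9m = 4488.123m.
Total capital V = 4488.123 + 167.2 + 2880 = 7535.323.
Equity: weight = 4488.123/7535.323 = 0.5956; cost = 11.0276%.
Preferred: weight = 167.2/7535.323 = 0.0222; cost = 9.0531%.
Mortgage bonds: weight = 2880/7535.323 = 0.3822; after-tax cost = 2.7% × (1 − 0%) = 2.7000%.
WACC = 0.5956 × 11.0276% + 0.0222 × 9.0531% + 0.3822 × 2.7000% = 7.8010%.

7.80%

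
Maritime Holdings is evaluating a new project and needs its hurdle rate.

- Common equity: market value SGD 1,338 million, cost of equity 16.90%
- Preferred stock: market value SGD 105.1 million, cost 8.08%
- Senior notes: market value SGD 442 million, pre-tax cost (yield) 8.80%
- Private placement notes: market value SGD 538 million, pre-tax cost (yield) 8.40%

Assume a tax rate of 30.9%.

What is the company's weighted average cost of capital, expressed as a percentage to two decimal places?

Total capital V = 1338 + 105.1 + 442 + 538 = 2423.1.
Equity: weight = 1338/2423.1 = 0.5522; cost = 16.9%.
Preferred: weight = 105.1/2423.1 = 0.0434; cost = 8.08%.
Senior notes: weight = 442/2423.1 = 0.1824; after-tax cost = 8.8% × (1 − 30.9%) = 6.0808%.
Private placement notes: weight = 538/2423.1 = 0.2220; after-tax cost = 8.4% × (1 − 30.9%) = 5.8044%.
WACC = 0.5522 × 16.9000% + 0.0434 × 8.0800% + 0.1824 × 6.0808% + 0.2220 × 5.8044% = 12.0803%.

12.08%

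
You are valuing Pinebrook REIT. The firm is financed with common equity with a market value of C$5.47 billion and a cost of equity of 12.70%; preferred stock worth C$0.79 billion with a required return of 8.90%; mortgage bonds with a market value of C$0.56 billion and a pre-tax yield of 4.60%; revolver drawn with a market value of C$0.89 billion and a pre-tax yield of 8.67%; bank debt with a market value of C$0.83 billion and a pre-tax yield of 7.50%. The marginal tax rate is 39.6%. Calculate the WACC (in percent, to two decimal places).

Total capital V = 5.47 + 0.79 + 0.56 + 0.89 + 0.83 = 8.54.
Equity: weight = 5.47/8.54 = 0.6405; cost = 12.7%.
Preferred: weight = 0.79/8.54 = 0.0925; cost = 8.9%.
Mortgage bonds: weight = 0.56/8.54 = 0.0656; after-tax cost = 4.6% × (1 − 39.6%) = 2.7784%.
Revolver drawn: weight = 0.89/8.54 = 0.1042; after-tax cost = 8.67% × (1 − 39.6%) = 5.2367%.
Bank debt: weight = 0.83/8.54 = 0.0972; after-tax cost = 7.5% × (1 − 39.6%) = 4.5300%.
WACC = 0.6405 × 12.7000% + 0.0925 × 8.9000% + 0.0656 × 2.7784% + 0.1042 × 5.2367% + 0.0972 × 4.5300% = 10.1260%.

10.13%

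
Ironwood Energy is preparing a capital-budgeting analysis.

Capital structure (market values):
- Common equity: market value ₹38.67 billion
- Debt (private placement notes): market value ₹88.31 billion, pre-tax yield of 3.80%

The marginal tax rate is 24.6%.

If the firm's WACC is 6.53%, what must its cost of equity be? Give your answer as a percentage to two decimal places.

14.90%

Total capital V = 38.67 + 88.31 = 126.98.
Equity weight = 38.67/126.98 = 0.3045.
Private placement notes weight = 88.31/126.98 = 0.6955.
Debt contribution = 0.6955 × 3.8% × (1 − 24.6%) = 1.9926%.
Required equity contribution = 6.53% − 1.9926% = 4.5374%.
Re = 4.5374% / 0.3045 = 14.8992%.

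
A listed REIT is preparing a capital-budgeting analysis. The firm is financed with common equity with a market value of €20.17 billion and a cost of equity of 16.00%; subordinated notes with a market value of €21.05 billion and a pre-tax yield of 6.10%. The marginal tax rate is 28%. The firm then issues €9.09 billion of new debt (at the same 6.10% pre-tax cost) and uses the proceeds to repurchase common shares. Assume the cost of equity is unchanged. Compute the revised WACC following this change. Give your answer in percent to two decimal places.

After the change:
Total capital V = 11.08 + 30.14 = 41.22.
Equity: weight = 11.08/41.22 = 0.2688; cost = 16%.
Subordinated notes: weight = 30.14/41.22 = 0.7312; after-tax cost = 6.1% × (1 − 28%) = 4.3920%.
WACC = 0.2688 × 16.0000% + 0.7312 × 4.3920% = 7.5122%.

7.51%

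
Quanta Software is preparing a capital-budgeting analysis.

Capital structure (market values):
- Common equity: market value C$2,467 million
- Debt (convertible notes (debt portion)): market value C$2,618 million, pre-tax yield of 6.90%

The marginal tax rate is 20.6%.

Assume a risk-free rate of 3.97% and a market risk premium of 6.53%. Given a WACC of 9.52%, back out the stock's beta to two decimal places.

Total capital V = 2467 + 2618 = 5085.
Equity weight = 2467/5085 = 0.4852.
Convertible notes (debt portion) weight = 2618/5085 = 0.5148.
Debt contribution = 0.5148 × 6.9% × (1 − 20.6%) = 2.8206%.
Required equity contribution = 9.52% − 2.8206% = 6.6994%  ⇒  Re = 13.8088%.
CAPM: 13.8088% = 3.97% + β × 6.53%  ⇒  β = 1.5067.

1.51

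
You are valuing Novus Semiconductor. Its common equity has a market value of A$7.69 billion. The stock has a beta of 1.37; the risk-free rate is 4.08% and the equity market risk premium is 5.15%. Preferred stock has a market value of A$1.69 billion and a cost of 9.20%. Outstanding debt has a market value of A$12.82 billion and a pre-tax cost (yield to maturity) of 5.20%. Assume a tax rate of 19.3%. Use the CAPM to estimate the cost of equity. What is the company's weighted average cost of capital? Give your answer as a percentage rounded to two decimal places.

Cost of equity via CAPM: Re = 4.08% + 1.37 × 5.15% = 11.1355%.
Total capital V = 7.69 + 1.69 + 12.82 = 22.2.
Equity: weight = 7.69/22.2 = 0.3464; cost = 11.1355%.
Preferred: weight = 1.69/22.2 = 0.0761; cost = 9.2%.
Debt: weight = 12.82/22.2 = 0.5775; after-tax cost = 5.2% × (1 − 19.3%) = 4.1964%.
WACC = 0.3464 × 11.1355% + 0.0761 × 9.2000% + 0.5775 × 4.1964% = 6.9810%.

6.98%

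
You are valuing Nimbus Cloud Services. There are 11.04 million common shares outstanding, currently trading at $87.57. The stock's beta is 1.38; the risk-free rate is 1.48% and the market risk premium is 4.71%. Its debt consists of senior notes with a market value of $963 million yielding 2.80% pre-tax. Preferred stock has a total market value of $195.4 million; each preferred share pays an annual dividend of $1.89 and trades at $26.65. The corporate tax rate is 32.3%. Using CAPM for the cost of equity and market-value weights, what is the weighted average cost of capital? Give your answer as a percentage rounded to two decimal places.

Cost of equity via CAPM: Re = 1.48% + 1.38 × 4.71% = 7.9798%.
Cost of preferred: Rp = 1.89 / 26.65 = 7.0919%.
Market value of equity E = 87.57 × 11.04m = 966.7728m.
Total capital V = 966.7728 + 195.4 + 963 = 2125.1728.
Equity: weight = 966.7728/2125.1728 = 0.4549; cost = 7.9798%.
Preferred: weight = 195.4/2125.1728 = 0.0919; cost = 7.0919%.
Senior notes: weight = 963/2125.1728 = 0.4531; after-tax cost = 2.8% × (1 − 32.3%) = 1.8956%.
WACC = 0.4549 × 7.9798% + 0.0919 × 7.0919% + 0.4531 × 1.8956% = 5.1412%.

5.14%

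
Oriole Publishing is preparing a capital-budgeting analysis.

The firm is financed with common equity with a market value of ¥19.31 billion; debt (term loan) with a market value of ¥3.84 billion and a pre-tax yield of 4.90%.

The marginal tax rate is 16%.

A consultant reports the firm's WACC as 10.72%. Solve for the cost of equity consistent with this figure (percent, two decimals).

Total capital V = 19.31 + 3.84 = 23.15.
Equity weight = 19.31/23.15 = 0.8341.
Term loan weight = 3.84/23.15 = 0.1659.
Debt contribution = 0.1659 × 4.9% × (1 − 16%) = 0.6827%.
Required equity contribution = 10.72% − 0.6827% = 10.0373%.
Re = 10.0373% / 0.8341 = 12.0333%.

12.03%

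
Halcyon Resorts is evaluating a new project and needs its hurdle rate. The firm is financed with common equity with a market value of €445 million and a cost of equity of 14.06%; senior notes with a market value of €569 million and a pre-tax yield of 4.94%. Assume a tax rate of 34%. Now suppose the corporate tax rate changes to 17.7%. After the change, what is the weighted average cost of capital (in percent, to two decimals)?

8.45%

After the change:
Total capital V = 445 + 569 = 1014.
Equity: weight = 445/1014 = 0.4389; cost = 14.06%.
Senior notes: weight = 569/1014 = 0.5611; after-tax cost = 4.94% × (1 − 17.7%) = 4.0656%.
WACC = 0.4389 × 14.0600% + 0.5611 × 4.0656% = 8.4517%.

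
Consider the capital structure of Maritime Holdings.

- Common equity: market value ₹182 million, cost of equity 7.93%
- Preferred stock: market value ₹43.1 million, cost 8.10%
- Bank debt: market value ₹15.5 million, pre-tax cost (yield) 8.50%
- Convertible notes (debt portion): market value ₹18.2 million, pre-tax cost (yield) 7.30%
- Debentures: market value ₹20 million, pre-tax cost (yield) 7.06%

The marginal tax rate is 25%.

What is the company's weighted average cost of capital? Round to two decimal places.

7.52%

Total capital V = 182 + 43.1 + 15.5 + 18.2 + 20 = 278.8.
Equity: weight = 182/278.8 = 0.6528; cost = 7.93%.
Preferred: weight = 43.1/278.8 = 0.1546; cost = 8.1%.
Bank debt: weight = 15.5/278.8 = 0.0556; after-tax cost = 8.5% × (1 − 25%) = 6.3750%.
Convertible notes (debt portion): weight = 18.2/278.8 = 0.0653; after-tax cost = 7.3% × (1 − 25%) = 5.4750%.
Debentures: weight = 20/278.8 = 0.0717; after-tax cost = 7.06% × (1 − 25%) = 5.2950%.
WACC = 0.6528 × 7.9300% + 0.1546 × 8.1000% + 0.0556 × 6.3750% + 0.0653 × 5.4750% + 0.0717 × 5.2950% = 7.5205%.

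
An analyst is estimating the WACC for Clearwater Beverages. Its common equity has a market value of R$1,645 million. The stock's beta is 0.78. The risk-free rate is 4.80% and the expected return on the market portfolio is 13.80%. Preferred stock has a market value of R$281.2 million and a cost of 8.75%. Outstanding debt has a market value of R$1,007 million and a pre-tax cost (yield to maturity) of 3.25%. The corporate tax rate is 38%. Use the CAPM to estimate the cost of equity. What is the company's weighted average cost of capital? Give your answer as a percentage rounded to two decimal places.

Market risk premium = 13.8% − 4.8% = 9.0%.
Cost of equity via CAPM: Re = 4.8% + 0.78 × 9.0% = 11.8200%.
Total capital V = 1645 + 281.2 + 1007 = 2933.2.
Equity: weight = 1645/2933.2 = 0.5608; cost = 11.82%.
Preferred: weight = 281.2/2933.2 = 0.0959; cost = 8.75%.
Debt: weight = 1007/2933.2 = 0.3433; after-tax cost = 3.25% × (1 − 38%) = 2.0150%.
WACC = 0.5608 × 11.8200% + 0.0959 × 8.7500% + 0.3433 × 2.0150% = 8.1595%.

8.16%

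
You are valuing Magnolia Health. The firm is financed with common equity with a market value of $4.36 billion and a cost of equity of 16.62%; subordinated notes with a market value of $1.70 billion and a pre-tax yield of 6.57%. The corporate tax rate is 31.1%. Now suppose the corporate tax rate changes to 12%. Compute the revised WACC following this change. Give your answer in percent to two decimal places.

After the change:
Total capital V = 4.36 + 1.7 = 6.06.
Equity: weight = 4.36/6.06 = 0.7195; cost = 16.62%.
Subordinated notes: weight = 1.7/6.06 = 0.2805; after-tax cost = 6.57% × (1 − 12%) = 5.7816%.
WACC = 0.7195 × 16.6200% + 0.2805 × 5.7816% = 13.5795%.

13.58%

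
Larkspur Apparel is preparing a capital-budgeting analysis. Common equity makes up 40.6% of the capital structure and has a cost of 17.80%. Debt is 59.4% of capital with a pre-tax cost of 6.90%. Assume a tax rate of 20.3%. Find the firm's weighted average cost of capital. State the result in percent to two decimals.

10.49%

After-tax cost of debt = 6.9% × (1 − 20.3%) = 5.4993%.
WACC = 0.406 × 17.8000% + 0.594 × 5.4993% = 10.4934%.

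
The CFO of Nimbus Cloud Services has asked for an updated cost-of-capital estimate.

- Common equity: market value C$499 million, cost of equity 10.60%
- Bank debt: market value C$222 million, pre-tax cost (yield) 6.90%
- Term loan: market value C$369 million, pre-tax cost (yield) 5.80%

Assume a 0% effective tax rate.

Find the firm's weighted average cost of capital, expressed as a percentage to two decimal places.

8.22%

Total capital V = 499 + 222 + 369 = 1090.
Equity: weight = 499/1090 = 0.4578; cost = 10.6%.
Bank debt: weight = 222/1090 = 0.2037; after-tax cost = 6.9% × (1 − 0%) = 6.9000%.
Term loan: weight = 369/1090 = 0.3385; after-tax cost = 5.8% × (1 − 0%) = 5.8000%.
WACC = 0.4578 × 10.6000% + 0.2037 × 6.9000% + 0.3385 × 5.8000% = 8.2215%.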